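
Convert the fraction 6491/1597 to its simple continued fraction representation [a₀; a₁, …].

Apply division with remainder until the remainder is 0:
6491 = 4·1597 + 103, so a_0 = 4
1597 = 15·103 + 52, so a_1 = 15
103 = 1·52 + 51, so a_2 = 1
52 = 1·51 + 1, so a_3 = 1
51 = 51·1 + 0, so a_4 = 51

[4; 15, 1, 1, 51]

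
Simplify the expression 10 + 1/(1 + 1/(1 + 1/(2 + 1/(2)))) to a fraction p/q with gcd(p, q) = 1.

127/12

Work from the innermost term outward:
Start with 2.
2 + 1/(2/1) = 2 + 1/2 = 5/2
1 + 1/(5/2) = 1 + 2/5 = 7/5
1 + 1/(7/5) = 1 + 5/7 = 12/7
10 + 1/(12/7) = 10 + 7/12 = 127/12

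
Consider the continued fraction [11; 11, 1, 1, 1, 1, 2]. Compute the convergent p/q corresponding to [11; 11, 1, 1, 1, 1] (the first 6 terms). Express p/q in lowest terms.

Compute successive convergents:
a_0 = 11: 11/1
a_1 = 11: 122/11
a_2 = 1: 133/12
a_3 = 1: 255/23
a_4 = 1: 388/35
a_5 = 1: 643/58

643/58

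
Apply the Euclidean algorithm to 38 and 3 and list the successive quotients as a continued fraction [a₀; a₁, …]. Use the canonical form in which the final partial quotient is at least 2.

38 = 12·3 + 2, so a_0 = 12
3 = 1·2 + 1, so a_1 = 1
2 = 2·1 + 0, so a_2 = 2

[12; 1, 2]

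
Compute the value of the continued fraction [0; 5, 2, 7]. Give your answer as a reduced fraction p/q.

15/82

Start with 7.
2 + 1/(7/1) = 2 + 1/7 = 15/7
5 + 1/(15/7) = 5 + 7/15 = 82/15
0 + 1/(82/15) = 0 + 15/82 = 15/82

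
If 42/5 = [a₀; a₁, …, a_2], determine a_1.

2

42 = 8·5 + 2, so a_0 = 8
5 = 2·2 + 1, so a_1 = 2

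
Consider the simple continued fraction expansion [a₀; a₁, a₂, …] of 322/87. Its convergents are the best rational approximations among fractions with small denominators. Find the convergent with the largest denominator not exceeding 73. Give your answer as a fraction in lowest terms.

List convergents until the denominator exceeds the bound:
a_0 = 3: 3/1  (≤ bound)
a_1 = 1: 4/1  (≤ bound)
a_2 = 2: 11/3  (≤ bound)
a_3 = 2: 26/7  (≤ bound)
a_4 = 1: 37/10  (≤ bound)
a_5 = 8: 322/87  (> 73, stop)

37/10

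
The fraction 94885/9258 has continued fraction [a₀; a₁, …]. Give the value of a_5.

Run the Euclidean algorithm, recording each quotient:
94885 ÷ 9258 → quotient 10, remainder 2305
9258 ÷ 2305 → quotient 4, remainder 38
2305 ÷ 38 → quotient 60, remainder 25
38 ÷ 25 → quotient 1, remainder 13
25 ÷ 13 → quotient 1, remainder 12
13 ÷ 12 → quotient 1, remainder 1

1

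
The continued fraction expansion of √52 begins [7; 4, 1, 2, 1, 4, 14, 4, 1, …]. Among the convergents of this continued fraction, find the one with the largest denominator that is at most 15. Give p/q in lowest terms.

101/14

List convergents until the denominator exceeds the bound:
a_0 = 7: 7/1  (≤ bound)
a_1 = 4: 29/4  (≤ bound)
a_2 = 1: 36/5  (≤ bound)
a_3 = 2: 101/14  (≤ bound)
a_4 = 1: 137/19  (> 15, stop)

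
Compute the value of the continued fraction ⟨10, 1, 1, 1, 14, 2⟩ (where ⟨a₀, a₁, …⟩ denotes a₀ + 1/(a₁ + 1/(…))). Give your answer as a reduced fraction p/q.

970/91

Start with 2.
14 + 1/(2/1) = 14 + 1/2 = 29/2
1 + 1/(29/2) = 1 + 2/29 = 31/29
1 + 1/(31/29) = 1 + 29/31 = 60/31
1 + 1/(60/31) = 1 + 31/60 = 91/60
10 + 1/(91/60) = 10 + 60/91 = 970/91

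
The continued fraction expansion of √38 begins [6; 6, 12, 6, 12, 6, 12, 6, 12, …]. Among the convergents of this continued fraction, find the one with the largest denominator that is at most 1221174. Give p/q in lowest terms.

a_0 = 6: 6/1  (≤ bound)
a_1 = 6: 37/6  (≤ bound)
a_2 = 12: 450/73  (≤ bound)
a_3 = 6: 2737/444  (≤ bound)
a_4 = 12: 33294/5401  (≤ bound)
a_5 = 6: 202501/32850  (≤ bound)
a_6 = 12: 2463306/399601  (≤ bound)
a_7 = 6: 14982337/2430456  (> 1221174, stop)

2463306/399601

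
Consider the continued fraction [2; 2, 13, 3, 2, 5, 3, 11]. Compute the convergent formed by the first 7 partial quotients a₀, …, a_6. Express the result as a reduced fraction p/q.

8282/3337

Start with 3.
5 + 1/(3/1) = 5 + 1/3 = 16/3
2 + 1/(16/3) = 2 + 3/16 = 35/16
3 + 1/(35/16) = 3 + 16/35 = 121/35
13 + 1/(121/35) = 13 + 35/121 = 1608/121
2 + 1/(1608/121) = 2 + 121/1608 = 3337/1608
2 + 1/(3337/1608) = 2 + 1608/3337 = 8282/3337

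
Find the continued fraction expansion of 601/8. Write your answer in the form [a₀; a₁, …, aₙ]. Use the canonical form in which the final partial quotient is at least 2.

Apply division with remainder until the remainder is 0:
⌊601/8⌋ = 75, remainder 1
⌊8/1⌋ = 8, remainder 0

[75; 8]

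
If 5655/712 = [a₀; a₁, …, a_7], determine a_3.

Run the Euclidean algorithm, recording each quotient:
5655 = 7·712 + 671, so a_0 = 7
712 = 1·671 + 41, so a_1 = 1
671 = 16·41 + 15, so a_2 = 16
41 = 2·15 + 11, so a_3 = 2

2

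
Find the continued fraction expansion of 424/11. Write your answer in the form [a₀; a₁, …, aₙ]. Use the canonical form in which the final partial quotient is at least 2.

Run the Euclidean algorithm, recording each quotient:
⌊424/11⌋ = 38, remainder 6
⌊11/6⌋ = 1, remainder 5
⌊6/5⌋ = 1, remainder 1
⌊5/1⌋ = 5, remainder 0

[38; 1, 1, 5]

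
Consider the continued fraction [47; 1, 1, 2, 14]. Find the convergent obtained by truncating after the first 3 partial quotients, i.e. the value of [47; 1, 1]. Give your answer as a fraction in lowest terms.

a_0 = 47: 47/1
a_1 = 1: 48/1
a_2 = 1: 95/2

95/2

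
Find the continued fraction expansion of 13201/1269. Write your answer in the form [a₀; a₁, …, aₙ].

[10; 2, 2, 14, 1, 1, 8]

13201 = 10·1269 + 511, so a_0 = 10
1269 = 2·511 + 247, so a_1 = 2
511 = 2·247 + 17, so a_2 = 2
247 = 14·17 + 9, so a_3 = 14
17 = 1·9 + 8, so a_4 = 1
9 = 1·8 + 1, so a_5 = 1
8 = 8·1 + 0, so a_6 = 8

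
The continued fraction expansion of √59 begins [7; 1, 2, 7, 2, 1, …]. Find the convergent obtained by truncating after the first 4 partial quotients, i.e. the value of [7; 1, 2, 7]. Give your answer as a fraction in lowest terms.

Use the convergent recurrence hₖ = aₖ·hₖ₋₁ + hₖ₋₂ (and likewise for the denominators kₖ):
a_0 = 7: 7/1
a_1 = 1: 8/1
a_2 = 2: 23/3
a_3 = 7: 169/22

169/22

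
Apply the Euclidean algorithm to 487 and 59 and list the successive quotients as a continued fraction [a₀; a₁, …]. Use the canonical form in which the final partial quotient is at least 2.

487 ÷ 59 → quotient 8, remainder 15
59 ÷ 15 → quotient 3, remainder 14
15 ÷ 14 → quotient 1, remainder 1
14 ÷ 1 → quotient 14, remainder 0

[8; 3, 1, 14]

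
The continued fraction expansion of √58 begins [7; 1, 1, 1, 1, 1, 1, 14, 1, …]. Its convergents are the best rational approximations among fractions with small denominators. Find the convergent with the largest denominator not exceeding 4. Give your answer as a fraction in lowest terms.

a_0 = 7: 7/1  (≤ bound)
a_1 = 1: 8/1  (≤ bound)
a_2 = 1: 15/2  (≤ bound)
a_3 = 1: 23/3  (≤ bound)
a_4 = 1: 38/5  (> 4, stop)

23/3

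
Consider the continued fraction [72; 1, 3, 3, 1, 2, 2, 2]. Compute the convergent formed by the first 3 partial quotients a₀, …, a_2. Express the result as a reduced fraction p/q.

291/4

a_0 = 72: 72/1
a_1 = 1: 73/1
a_2 = 3: 291/4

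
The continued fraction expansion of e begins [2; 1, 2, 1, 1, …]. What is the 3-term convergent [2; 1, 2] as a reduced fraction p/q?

8/3

a_0 = 2: 2/1
a_1 = 1: 3/1
a_2 = 2: 8/3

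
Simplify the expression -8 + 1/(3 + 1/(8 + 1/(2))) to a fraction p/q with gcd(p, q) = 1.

-407/53

Work from the innermost term outward:
Start with 2.
8 + 1/(2/1) = 8 + 1/2 = 17/2
3 + 1/(17/2) = 3 + 2/17 = 53/17
-8 + 1/(53/17) = -8 + 17/53 = -407/53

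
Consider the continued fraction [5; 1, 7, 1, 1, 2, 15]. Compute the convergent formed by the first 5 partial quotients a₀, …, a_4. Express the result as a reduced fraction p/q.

100/17

a_0 = 5: 5/1
a_1 = 1: 6/1
a_2 = 7: 47/8
a_3 = 1: 53/9
a_4 = 1: 100/17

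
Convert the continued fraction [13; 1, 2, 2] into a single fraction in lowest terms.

Compute successive convergents:
a_0 = 13: 13/1
a_1 = 1: 14/1
a_2 = 2: 41/3
a_3 = 2: 96/7

96/7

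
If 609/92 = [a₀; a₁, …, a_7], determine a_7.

4

609 ÷ 92 → quotient 6, remainder 57
92 ÷ 57 → quotient 1, remainder 35
57 ÷ 35 → quotient 1, remainder 22
35 ÷ 22 → quotient 1, remainder 13
22 ÷ 13 → quotient 1, remainder 9
13 ÷ 9 → quotient 1, remainder 4
9 ÷ 4 → quotient 2, remainder 1
4 ÷ 1 → quotient 4, remainder 0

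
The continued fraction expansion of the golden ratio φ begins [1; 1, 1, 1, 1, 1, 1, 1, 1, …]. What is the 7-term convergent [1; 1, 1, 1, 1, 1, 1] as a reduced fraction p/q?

Use the convergent recurrence hₖ = aₖ·hₖ₋₁ + hₖ₋₂ (and likewise for the denominators kₖ):
a_0 = 1: 1/1
a_1 = 1: 2/1
a_2 = 1: 3/2
a_3 = 1: 5/3
a_4 = 1: 8/5
a_5 = 1: 13/8
a_6 = 1: 21/13

21/13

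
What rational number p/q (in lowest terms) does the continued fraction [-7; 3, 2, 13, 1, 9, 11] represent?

-74741/11134

Start with 11.
9 + 1/(11/1) = 9 + 1/11 = 100/11
1 + 1/(100/11) = 1 + 11/100 = 111/100
13 + 1/(111/100) = 13 + 100/111 = 1543/111
2 + 1/(1543/111) = 2 + 111/1543 = 3197/1543
3 + 1/(3197/1543) = 3 + 1543/3197 = 11134/3197
-7 + 1/(11134/3197) = -7 + 3197/11134 = -74741/11134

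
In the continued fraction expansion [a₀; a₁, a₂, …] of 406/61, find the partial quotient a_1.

1

406 ÷ 61 → quotient 6, remainder 40
61 ÷ 40 → quotient 1, remainder 21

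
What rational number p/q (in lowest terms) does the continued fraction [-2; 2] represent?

Start with 2.
-2 + 1/(2/1) = -2 + 1/2 = -3/2

-3/2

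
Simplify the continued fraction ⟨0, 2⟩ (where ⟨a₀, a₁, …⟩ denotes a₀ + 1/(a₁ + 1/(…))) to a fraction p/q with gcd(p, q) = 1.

Start with 2.
0 + 1/(2/1) = 0 + 1/2 = 1/2

1/2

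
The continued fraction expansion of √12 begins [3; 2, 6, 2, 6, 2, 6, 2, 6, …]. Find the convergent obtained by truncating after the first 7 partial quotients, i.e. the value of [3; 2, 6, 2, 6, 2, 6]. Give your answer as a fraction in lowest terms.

a_0 = 3: 3/1
a_1 = 2: 7/2
a_2 = 6: 45/13
a_3 = 2: 97/28
a_4 = 6: 627/181
a_5 = 2: 1351/390
a_6 = 6: 8733/2521

8733/2521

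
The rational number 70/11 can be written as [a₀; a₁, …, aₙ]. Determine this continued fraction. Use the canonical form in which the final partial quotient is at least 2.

Apply division with remainder until the remainder is 0:
70 ÷ 11 → quotient 6, remainder 4
11 ÷ 4 → quotient 2, remainder 3
4 ÷ 3 → quotient 1, remainder 1
3 ÷ 1 → quotient 3, remainder 0

[6; 2, 1, 3]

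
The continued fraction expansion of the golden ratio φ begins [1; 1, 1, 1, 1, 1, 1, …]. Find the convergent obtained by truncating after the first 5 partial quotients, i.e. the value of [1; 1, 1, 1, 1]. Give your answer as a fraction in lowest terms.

Start with 1.
1 + 1/(1/1) = 1 + 1/1 = 2/1
1 + 1/(2/1) = 1 + 1/2 = 3/2
1 + 1/(3/2) = 1 + 2/3 = 5/3
1 + 1/(5/3) = 1 + 3/5 = 8/5

8/5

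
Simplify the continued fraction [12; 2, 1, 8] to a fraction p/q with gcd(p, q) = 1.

Work from the innermost term outward:
Start with 8.
1 + 1/(8/1) = 1 + 1/8 = 9/8
2 + 1/(9/8) = 2 + 8/9 = 26/9
12 + 1/(26/9) = 12 + 9/26 = 321/26

321/26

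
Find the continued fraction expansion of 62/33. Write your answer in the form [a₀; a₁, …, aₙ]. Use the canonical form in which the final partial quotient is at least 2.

62 = 1·33 + 29, so a_0 = 1
33 = 1·29 + 4, so a_1 = 1
29 = 7·4 + 1, so a_2 = 7
4 = 4·1 + 0, so a_3 = 4

[1; 1, 7, 4]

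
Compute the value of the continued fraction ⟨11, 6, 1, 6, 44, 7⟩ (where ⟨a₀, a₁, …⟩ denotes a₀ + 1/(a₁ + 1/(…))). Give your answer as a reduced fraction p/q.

Build up convergents one term at a time:
a_0 = 11: 11/1
a_1 = 6: 67/6
a_2 = 1: 78/7
a_3 = 6: 535/48
a_4 = 44: 23618/2119
a_5 = 7: 165861/14881

165861/14881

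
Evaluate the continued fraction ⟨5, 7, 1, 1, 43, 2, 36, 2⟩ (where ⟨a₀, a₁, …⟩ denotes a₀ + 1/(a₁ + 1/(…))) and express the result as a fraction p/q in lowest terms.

a_0 = 5: 5/1
a_1 = 7: 36/7
a_2 = 1: 41/8
a_3 = 1: 77/15
a_4 = 43: 3352/653
a_5 = 2: 6781/1321
a_6 = 36: 247468/48209
a_7 = 2: 501717/97739

501717/97739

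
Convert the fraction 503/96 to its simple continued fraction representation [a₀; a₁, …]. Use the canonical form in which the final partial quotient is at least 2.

Apply division with remainder until the remainder is 0:
503 = 5·96 + 23, so a_0 = 5
96 = 4·23 + 4, so a_1 = 4
23 = 5·4 + 3, so a_2 = 5
4 = 1·3 + 1, so a_3 = 1
3 = 3·1 + 0, so a_4 = 3

[5; 4, 5, 1, 3]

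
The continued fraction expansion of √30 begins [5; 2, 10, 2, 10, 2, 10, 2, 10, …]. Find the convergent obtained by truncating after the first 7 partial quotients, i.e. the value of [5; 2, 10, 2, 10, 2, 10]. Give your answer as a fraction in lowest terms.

Start with 10.
2 + 1/(10/1) = 2 + 1/10 = 21/10
10 + 1/(21/10) = 10 + 10/21 = 220/21
2 + 1/(220/21) = 2 + 21/220 = 461/220
10 + 1/(461/220) = 10 + 220/461 = 4830/461
2 + 1/(4830/461) = 2 + 461/4830 = 10121/4830
5 + 1/(10121/4830) = 5 + 4830/10121 = 55435/10121

55435/10121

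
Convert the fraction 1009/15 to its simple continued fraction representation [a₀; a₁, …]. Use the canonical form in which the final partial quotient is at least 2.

[67; 3, 1, 3]

1009 = 67·15 + 4, so a_0 = 67
15 = 3·4 + 3, so a_1 = 3
4 = 1·3 + 1, so a_2 = 1
3 = 3·1 + 0, so a_3 = 3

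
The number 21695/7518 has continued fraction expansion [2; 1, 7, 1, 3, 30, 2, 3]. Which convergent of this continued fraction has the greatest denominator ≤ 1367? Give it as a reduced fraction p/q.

3056/1059

a_0 = 2: 2/1  (≤ bound)
a_1 = 1: 3/1  (≤ bound)
a_2 = 7: 23/8  (≤ bound)
a_3 = 1: 26/9  (≤ bound)
a_4 = 3: 101/35  (≤ bound)
a_5 = 30: 3056/1059  (≤ bound)
a_6 = 2: 6213/2153  (> 1367, stop)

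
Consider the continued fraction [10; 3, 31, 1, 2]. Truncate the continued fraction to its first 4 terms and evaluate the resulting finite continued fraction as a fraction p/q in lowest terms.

Starting at the tail and folding back:
Start with 1.
31 + 1/(1/1) = 31 + 1/1 = 32/1
3 + 1/(32/1) = 3 + 1/32 = 97/32
10 + 1/(97/32) = 10 + 32/97 = 1002/97

1002/97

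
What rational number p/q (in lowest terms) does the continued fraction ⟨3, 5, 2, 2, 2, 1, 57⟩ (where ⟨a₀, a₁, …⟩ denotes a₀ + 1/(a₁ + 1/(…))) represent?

Work from the innermost term outward:
Start with 57.
1 + 1/(57/1) = 1 + 1/57 = 58/57
2 + 1/(58/57) = 2 + 57/58 = 173/58
2 + 1/(173/58) = 2 + 58/173 = 404/173
2 + 1/(404/173) = 2 + 173/404 = 981/404
5 + 1/(981/404) = 5 + 404/981 = 5309/981
3 + 1/(5309/981) = 3 + 981/5309 = 16908/5309

16908/5309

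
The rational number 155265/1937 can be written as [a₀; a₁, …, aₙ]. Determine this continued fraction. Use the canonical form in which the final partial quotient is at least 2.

Repeatedly divide and take the remainder:
155265 = 80·1937 + 305, so a_0 = 80
1937 = 6·305 + 107, so a_1 = 6
305 = 2·107 + 91, so a_2 = 2
107 = 1·91 + 16, so a_3 = 1
91 = 5·16 + 11, so a_4 = 5
16 = 1·11 + 5, so a_5 = 1
11 = 2·5 + 1, so a_6 = 2
5 = 5·1 + 0, so a_7 = 5

[80; 6, 2, 1, 5, 1, 2, 5]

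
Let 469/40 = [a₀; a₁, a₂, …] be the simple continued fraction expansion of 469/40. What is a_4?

1

469 ÷ 40 → quotient 11, remainder 29
40 ÷ 29 → quotient 1, remainder 11
29 ÷ 11 → quotient 2, remainder 7
11 ÷ 7 → quotient 1, remainder 4
7 ÷ 4 → quotient 1, remainder 3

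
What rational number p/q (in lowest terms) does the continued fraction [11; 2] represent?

Start with 2.
11 + 1/(2/1) = 11 + 1/2 = 23/2

23/2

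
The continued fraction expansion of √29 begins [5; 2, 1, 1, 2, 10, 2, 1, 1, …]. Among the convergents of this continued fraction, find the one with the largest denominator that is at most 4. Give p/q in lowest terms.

16/3

List convergents until the denominator exceeds the bound:
a_0 = 5: 5/1  (≤ bound)
a_1 = 2: 11/2  (≤ bound)
a_2 = 1: 16/3  (≤ bound)
a_3 = 1: 27/5  (> 4, stop)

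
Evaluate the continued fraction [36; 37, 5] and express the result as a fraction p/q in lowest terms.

Collapse the nested fraction from the inside out:
Start with 5.
37 + 1/(5/1) = 37 + 1/5 = 186/5
36 + 1/(186/5) = 36 + 5/186 = 6701/186

6701/186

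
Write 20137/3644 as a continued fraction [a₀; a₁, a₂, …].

Run the Euclidean algorithm, recording each quotient:
20137 ÷ 3644 → quotient 5, remainder 1917
3644 ÷ 1917 → quotient 1, remainder 1727
1917 ÷ 1727 → quotient 1, remainder 190
1727 ÷ 190 → quotient 9, remainder 17
190 ÷ 17 → quotient 11, remainder 3
17 ÷ 3 → quotient 5, remainder 2
3 ÷ 2 → quotient 1, remainder 1
2 ÷ 1 → quotient 2, remainder 0

[5; 1, 1, 9, 11, 5, 1, 2]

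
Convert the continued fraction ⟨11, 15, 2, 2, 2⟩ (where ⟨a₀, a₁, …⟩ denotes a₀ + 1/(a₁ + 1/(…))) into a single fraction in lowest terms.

Use the convergent recurrence hₖ = aₖ·hₖ₋₁ + hₖ₋₂ (and likewise for the denominators kₖ):
a_0 = 11: 11/1
a_1 = 15: 166/15
a_2 = 2: 343/31
a_3 = 2: 852/77
a_4 = 2: 2047/185

2047/185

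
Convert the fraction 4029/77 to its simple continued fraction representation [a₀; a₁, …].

4029 = 52·77 + 25, so a_0 = 52
77 = 3·25 + 2, so a_1 = 3
25 = 12·2 + 1, so a_2 = 12
2 = 2·1 + 0, so a_3 = 2

[52; 3, 12, 2]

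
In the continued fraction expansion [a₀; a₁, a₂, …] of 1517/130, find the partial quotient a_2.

2

Repeatedly divide and take the remainder:
1517 ÷ 130 → quotient 11, remainder 87
130 ÷ 87 → quotient 1, remainder 43
87 ÷ 43 → quotient 2, remainder 1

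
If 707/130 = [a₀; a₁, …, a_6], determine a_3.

1

Repeatedly divide and take the remainder:
707 ÷ 130 → quotient 5, remainder 57
130 ÷ 57 → quotient 2, remainder 16
57 ÷ 16 → quotient 3, remainder 9
16 ÷ 9 → quotient 1, remainder 7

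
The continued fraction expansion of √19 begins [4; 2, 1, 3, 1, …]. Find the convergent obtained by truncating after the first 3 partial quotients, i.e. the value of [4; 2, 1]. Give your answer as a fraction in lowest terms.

Build up convergents one term at a time:
a_0 = 4: 4/1
a_1 = 2: 9/2
a_2 = 1: 13/3

13/3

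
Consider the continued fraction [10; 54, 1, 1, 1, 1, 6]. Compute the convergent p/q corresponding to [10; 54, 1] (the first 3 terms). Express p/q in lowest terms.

Collapse the nested fraction from the inside out:
Start with 1.
54 + 1/(1/1) = 54 + 1/1 = 55/1
10 + 1/(55/1) = 10 + 1/55 = 551/55

551/55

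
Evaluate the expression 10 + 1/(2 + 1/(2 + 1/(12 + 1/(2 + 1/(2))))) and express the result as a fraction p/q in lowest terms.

3329/320

a_0 = 10: 10/1
a_1 = 2: 21/2
a_2 = 2: 52/5
a_3 = 12: 645/62
a_4 = 2: 1342/129
a_5 = 2: 3329/320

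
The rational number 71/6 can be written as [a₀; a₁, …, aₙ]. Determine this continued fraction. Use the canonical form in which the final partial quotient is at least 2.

71 ÷ 6 → quotient 11, remainder 5
6 ÷ 5 → quotient 1, remainder 1
5 ÷ 1 → quotient 5, remainder 0

[11; 1, 5]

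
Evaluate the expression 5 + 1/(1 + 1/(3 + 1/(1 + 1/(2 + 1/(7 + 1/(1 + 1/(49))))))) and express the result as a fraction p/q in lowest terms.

a_0 = 5: 5/1
a_1 = 1: 6/1
a_2 = 3: 23/4
a_3 = 1: 29/5
a_4 = 2: 81/14
a_5 = 7: 596/103
a_6 = 1: 677/117
a_7 = 49: 33769/5836

33769/5836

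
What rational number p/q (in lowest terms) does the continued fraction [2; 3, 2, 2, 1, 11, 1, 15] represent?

Use the convergent recurrence hₖ = aₖ·hₖ₋₁ + hₖ₋₂ (and likewise for the denominators kₖ):
a_0 = 2: 2/1
a_1 = 3: 7/3
a_2 = 2: 16/7
a_3 = 2: 39/17
a_4 = 1: 55/24
a_5 = 11: 644/281
a_6 = 1: 699/305
a_7 = 15: 11129/4856

11129/4856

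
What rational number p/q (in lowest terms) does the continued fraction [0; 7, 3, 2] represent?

Use the convergent recurrence hₖ = aₖ·hₖ₋₁ + hₖ₋₂ (and likewise for the denominators kₖ):
a_0 = 0: 0/1
a_1 = 7: 1/7
a_2 = 3: 3/22
a_3 = 2: 7/51

7/51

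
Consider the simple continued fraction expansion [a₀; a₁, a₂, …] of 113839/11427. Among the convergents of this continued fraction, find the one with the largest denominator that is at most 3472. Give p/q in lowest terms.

List convergents until the denominator exceeds the bound:
a_0 = 9: 9/1  (≤ bound)
a_1 = 1: 10/1  (≤ bound)
a_2 = 25: 259/26  (≤ bound)
a_3 = 1: 269/27  (≤ bound)
a_4 = 1: 528/53  (≤ bound)
a_5 = 19: 10301/1034  (≤ bound)
a_6 = 11: 113839/11427  (> 3472, stop)

10301/1034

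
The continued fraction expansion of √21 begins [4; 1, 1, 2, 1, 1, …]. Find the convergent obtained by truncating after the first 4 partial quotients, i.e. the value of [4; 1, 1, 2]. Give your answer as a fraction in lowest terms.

Work from the innermost term outward:
Start with 2.
1 + 1/(2/1) = 1 + 1/2 = 3/2
1 + 1/(3/2) = 1 + 2/3 = 5/3
4 + 1/(5/3) = 4 + 3/5 = 23/5

23/5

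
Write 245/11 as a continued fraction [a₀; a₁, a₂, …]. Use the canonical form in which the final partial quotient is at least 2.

[22; 3, 1, 2]

Repeatedly divide and take the remainder:
245 = 22·11 + 3, so a_0 = 22
11 = 3·3 + 2, so a_1 = 3
3 = 1·2 + 1, so a_2 = 1
2 = 2·1 + 0, so a_3 = 2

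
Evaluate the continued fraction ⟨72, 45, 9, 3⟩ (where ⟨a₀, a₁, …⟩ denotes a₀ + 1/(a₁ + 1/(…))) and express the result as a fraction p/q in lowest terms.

90964/1263

a_0 = 72: 72/1
a_1 = 45: 3241/45
a_2 = 9: 29241/406
a_3 = 3: 90964/1263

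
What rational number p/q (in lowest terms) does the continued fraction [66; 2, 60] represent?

Start with 60.
2 + 1/(60/1) = 2 + 1/60 = 121/60
66 + 1/(121/60) = 66 + 60/121 = 8046/121

8046/121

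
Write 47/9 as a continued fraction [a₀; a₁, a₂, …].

47 = 5·9 + 2, so a_0 = 5
9 = 4·2 + 1, so a_1 = 4
2 = 2·1 + 0, so a_2 = 2

[5; 4, 2]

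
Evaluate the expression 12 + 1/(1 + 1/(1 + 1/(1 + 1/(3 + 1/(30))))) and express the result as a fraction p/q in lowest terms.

4208/333

Start with 30.
3 + 1/(30/1) = 3 + 1/30 = 91/30
1 + 1/(91/30) = 1 + 30/91 = 121/91
1 + 1/(121/91) = 1 + 91/121 = 212/121
1 + 1/(212/121) = 1 + 121/212 = 333/212
12 + 1/(333/212) = 12 + 212/333 = 4208/333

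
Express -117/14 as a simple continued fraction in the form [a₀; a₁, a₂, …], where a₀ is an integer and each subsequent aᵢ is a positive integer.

[-9; 1, 1, 1, 4]

Run the Euclidean algorithm, recording each quotient:
-117 ÷ 14 → quotient -9, remainder 9
14 ÷ 9 → quotient 1, remainder 5
9 ÷ 5 → quotient 1, remainder 4
5 ÷ 4 → quotient 1, remainder 1
4 ÷ 1 → quotient 4, remainder 0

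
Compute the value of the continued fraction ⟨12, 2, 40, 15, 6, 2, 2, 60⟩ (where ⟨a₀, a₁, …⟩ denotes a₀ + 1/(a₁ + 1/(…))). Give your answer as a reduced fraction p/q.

29696889/2376923

a_0 = 12: 12/1
a_1 = 2: 25/2
a_2 = 40: 1012/81
a_3 = 15: 15205/1217
a_4 = 6: 92242/7383
a_5 = 2: 199689/15983
a_6 = 2: 491620/39349
a_7 = 60: 29696889/2376923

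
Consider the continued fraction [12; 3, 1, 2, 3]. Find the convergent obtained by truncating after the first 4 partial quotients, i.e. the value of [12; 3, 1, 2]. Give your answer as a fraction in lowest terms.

a_0 = 12: 12/1
a_1 = 3: 37/3
a_2 = 1: 49/4
a_3 = 2: 135/11

135/11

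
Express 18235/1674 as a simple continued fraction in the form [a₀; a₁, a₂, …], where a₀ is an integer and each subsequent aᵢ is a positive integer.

[10; 1, 8, 2, 1, 5, 3, 3]

Repeatedly divide and take the remainder:
18235 = 10·1674 + 1495, so a_0 = 10
1674 = 1·1495 + 179, so a_1 = 1
1495 = 8·179 + 63, so a_2 = 8
179 = 2·63 + 53, so a_3 = 2
63 = 1·53 + 10, so a_4 = 1
53 = 5·10 + 3, so a_5 = 5
10 = 3·3 + 1, so a_6 = 3
3 = 3·1 + 0, so a_7 = 3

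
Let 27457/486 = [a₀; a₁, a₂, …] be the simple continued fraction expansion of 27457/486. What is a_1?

2

Apply division with remainder until the remainder is 0:
⌊27457/486⌋ = 56, remainder 241
⌊486/241⌋ = 2, remainder 4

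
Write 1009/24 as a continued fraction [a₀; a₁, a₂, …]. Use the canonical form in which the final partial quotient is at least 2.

[42; 24]

Repeatedly divide and take the remainder:
⌊1009/24⌋ = 42, remainder 1
⌊24/1⌋ = 24, remainder 0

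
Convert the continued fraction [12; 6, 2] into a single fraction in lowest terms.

158/13

Start with 2.
6 + 1/(2/1) = 6 + 1/2 = 13/2
12 + 1/(13/2) = 12 + 2/13 = 158/13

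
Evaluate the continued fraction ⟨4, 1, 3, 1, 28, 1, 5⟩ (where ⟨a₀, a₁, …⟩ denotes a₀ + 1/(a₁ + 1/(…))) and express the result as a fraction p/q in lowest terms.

Start with 5.
1 + 1/(5/1) = 1 + 1/5 = 6/5
28 + 1/(6/5) = 28 + 5/6 = 173/6
1 + 1/(173/6) = 1 + 6/173 = 179/173
3 + 1/(179/173) = 3 + 173/179 = 710/179
1 + 1/(710/179) = 1 + 179/710 = 889/710
4 + 1/(889/710) = 4 + 710/889 = 4266/889

4266/889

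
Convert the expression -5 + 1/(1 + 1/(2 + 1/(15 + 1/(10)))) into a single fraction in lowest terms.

Use the convergent recurrence hₖ = aₖ·hₖ₋₁ + hₖ₋₂ (and likewise for the denominators kₖ):
a_0 = -5: -5/1
a_1 = 1: -4/1
a_2 = 2: -13/3
a_3 = 15: -199/46
a_4 = 10: -2003/463

-2003/463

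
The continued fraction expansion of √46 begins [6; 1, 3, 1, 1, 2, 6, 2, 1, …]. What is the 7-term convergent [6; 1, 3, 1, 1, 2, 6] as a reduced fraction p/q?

Compute successive convergents:
a_0 = 6: 6/1
a_1 = 1: 7/1
a_2 = 3: 27/4
a_3 = 1: 34/5
a_4 = 1: 61/9
a_5 = 2: 156/23
a_6 = 6: 997/147

997/147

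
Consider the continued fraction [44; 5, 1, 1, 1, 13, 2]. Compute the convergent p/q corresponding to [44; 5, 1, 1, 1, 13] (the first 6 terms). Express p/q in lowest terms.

10249/232

Use the convergent recurrence hₖ = aₖ·hₖ₋₁ + hₖ₋₂ (and likewise for the denominators kₖ):
a_0 = 44: 44/1
a_1 = 5: 221/5
a_2 = 1: 265/6
a_3 = 1: 486/11
a_4 = 1: 751/17
a_5 = 13: 10249/232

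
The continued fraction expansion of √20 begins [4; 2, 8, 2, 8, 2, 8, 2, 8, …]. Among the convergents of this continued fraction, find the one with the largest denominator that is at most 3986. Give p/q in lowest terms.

a_0 = 4: 4/1  (≤ bound)
a_1 = 2: 9/2  (≤ bound)
a_2 = 8: 76/17  (≤ bound)
a_3 = 2: 161/36  (≤ bound)
a_4 = 8: 1364/305  (≤ bound)
a_5 = 2: 2889/646  (≤ bound)
a_6 = 8: 24476/5473  (> 3986, stop)

2889/646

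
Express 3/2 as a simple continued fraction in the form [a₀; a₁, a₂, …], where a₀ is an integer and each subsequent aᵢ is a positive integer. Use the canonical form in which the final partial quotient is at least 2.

[1; 2]

Run the Euclidean algorithm, recording each quotient:
⌊3/2⌋ = 1, remainder 1
⌊2/1⌋ = 2, remainder 0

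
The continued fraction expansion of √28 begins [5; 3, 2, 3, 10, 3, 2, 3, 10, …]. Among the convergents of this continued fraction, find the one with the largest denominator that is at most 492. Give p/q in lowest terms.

1307/247

a_0 = 5: 5/1  (≤ bound)
a_1 = 3: 16/3  (≤ bound)
a_2 = 2: 37/7  (≤ bound)
a_3 = 3: 127/24  (≤ bound)
a_4 = 10: 1307/247  (≤ bound)
a_5 = 3: 4048/765  (> 492, stop)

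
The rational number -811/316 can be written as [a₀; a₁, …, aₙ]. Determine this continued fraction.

[-3; 2, 3, 3, 1, 4, 2]

Apply division with remainder until the remainder is 0:
-811 ÷ 316 → quotient -3, remainder 137
316 ÷ 137 → quotient 2, remainder 42
137 ÷ 42 → quotient 3, remainder 11
42 ÷ 11 → quotient 3, remainder 9
11 ÷ 9 → quotient 1, remainder 2
9 ÷ 2 → quotient 4, remainder 1
2 ÷ 1 → quotient 2, remainder 0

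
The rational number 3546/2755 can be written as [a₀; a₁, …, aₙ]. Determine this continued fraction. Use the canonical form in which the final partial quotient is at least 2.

[1; 3, 2, 14, 6, 1, 3]

3546 = 1·2755 + 791, so a_0 = 1
2755 = 3·791 + 382, so a_1 = 3
791 = 2·382 + 27, so a_2 = 2
382 = 14·27 + 4, so a_3 = 14
27 = 6·4 + 3, so a_4 = 6
4 = 1·3 + 1, so a_5 = 1
3 = 3·1 + 0, so a_6 = 3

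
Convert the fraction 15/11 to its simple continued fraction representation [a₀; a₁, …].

Run the Euclidean algorithm, recording each quotient:
15 = 1·11 + 4, so a_0 = 1
11 = 2·4 + 3, so a_1 = 2
4 = 1·3 + 1, so a_2 = 1
3 = 3·1 + 0, so a_3 = 3

[1; 2, 1, 3]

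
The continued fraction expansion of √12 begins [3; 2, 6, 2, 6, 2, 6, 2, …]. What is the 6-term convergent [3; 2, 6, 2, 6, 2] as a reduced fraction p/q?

Work from the innermost term outward:
Start with 2.
6 + 1/(2/1) = 6 + 1/2 = 13/2
2 + 1/(13/2) = 2 + 2/13 = 28/13
6 + 1/(28/13) = 6 + 13/28 = 181/28
2 + 1/(181/28) = 2 + 28/181 = 390/181
3 + 1/(390/181) = 3 + 181/390 = 1351/390

1351/390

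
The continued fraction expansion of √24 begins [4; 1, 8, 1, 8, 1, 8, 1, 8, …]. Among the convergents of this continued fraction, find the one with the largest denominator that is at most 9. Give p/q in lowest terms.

44/9

List convergents until the denominator exceeds the bound:
a_0 = 4: 4/1  (≤ bound)
a_1 = 1: 5/1  (≤ bound)
a_2 = 8: 44/9  (≤ bound)
a_3 = 1: 49/10  (> 9, stop)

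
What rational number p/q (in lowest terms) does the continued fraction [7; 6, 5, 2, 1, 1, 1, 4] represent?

8816/1231

Start with 4.
1 + 1/(4/1) = 1 + 1/4 = 5/4
1 + 1/(5/4) = 1 + 4/5 = 9/5
1 + 1/(9/5) = 1 + 5/9 = 14/9
2 + 1/(14/9) = 2 + 9/14 = 37/14
5 + 1/(37/14) = 5 + 14/37 = 199/37
6 + 1/(199/37) = 6 + 37/199 = 1231/199
7 + 1/(1231/199) = 7 + 199/1231 = 8816/1231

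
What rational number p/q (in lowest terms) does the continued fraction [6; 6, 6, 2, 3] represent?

Starting at the tail and folding back:
Start with 3.
2 + 1/(3/1) = 2 + 1/3 = 7/3
6 + 1/(7/3) = 6 + 3/7 = 45/7
6 + 1/(45/7) = 6 + 7/45 = 277/45
6 + 1/(277/45) = 6 + 45/277 = 1707/277

1707/277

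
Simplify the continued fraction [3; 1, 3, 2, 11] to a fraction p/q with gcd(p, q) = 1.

389/103

a_0 = 3: 3/1
a_1 = 1: 4/1
a_2 = 3: 15/4
a_3 = 2: 34/9
a_4 = 11: 389/103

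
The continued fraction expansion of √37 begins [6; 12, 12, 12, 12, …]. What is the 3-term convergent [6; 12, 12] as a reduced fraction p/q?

a_0 = 6: 6/1
a_1 = 12: 73/12
a_2 = 12: 882/145

882/145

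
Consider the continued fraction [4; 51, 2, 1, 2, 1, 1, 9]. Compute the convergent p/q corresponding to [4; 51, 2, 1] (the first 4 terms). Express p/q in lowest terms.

619/154

Work from the innermost term outward:
Start with 1.
2 + 1/(1/1) = 2 + 1/1 = 3/1
51 + 1/(3/1) = 51 + 1/3 = 154/3
4 + 1/(154/3) = 4 + 3/154 = 619/154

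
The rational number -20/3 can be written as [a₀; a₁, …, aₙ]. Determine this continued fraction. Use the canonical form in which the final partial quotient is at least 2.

Apply division with remainder until the remainder is 0:
⌊-20/3⌋ = -7, remainder 1
⌊3/1⌋ = 3, remainder 0

[-7; 3]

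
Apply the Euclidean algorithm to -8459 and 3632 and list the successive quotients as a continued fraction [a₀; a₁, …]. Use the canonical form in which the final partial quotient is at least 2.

[-3; 1, 2, 25, 2, 2, 1, 6]

-8459 = -3·3632 + 2437, so a_0 = -3
3632 = 1·2437 + 1195, so a_1 = 1
2437 = 2·1195 + 47, so a_2 = 2
1195 = 25·47 + 20, so a_3 = 25
47 = 2·20 + 7, so a_4 = 2
20 = 2·7 + 6, so a_5 = 2
7 = 1·6 + 1, so a_6 = 1
6 = 6·1 + 0, so a_7 = 6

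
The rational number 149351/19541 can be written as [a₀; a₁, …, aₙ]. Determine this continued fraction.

⌊149351/19541⌋ = 7, remainder 12564
⌊19541/12564⌋ = 1, remainder 6977
⌊12564/6977⌋ = 1, remainder 5587
⌊6977/5587⌋ = 1, remainder 1390
⌊5587/1390⌋ = 4, remainder 27
⌊1390/27⌋ = 51, remainder 13
⌊27/13⌋ = 2, remainder 1
⌊13/1⌋ = 13, remainder 0

[7; 1, 1, 1, 4, 51, 2, 13]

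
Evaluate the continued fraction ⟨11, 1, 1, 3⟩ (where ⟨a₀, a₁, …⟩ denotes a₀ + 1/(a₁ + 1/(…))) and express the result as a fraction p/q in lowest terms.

81/7

a_0 = 11: 11/1
a_1 = 1: 12/1
a_2 = 1: 23/2
a_3 = 3: 81/7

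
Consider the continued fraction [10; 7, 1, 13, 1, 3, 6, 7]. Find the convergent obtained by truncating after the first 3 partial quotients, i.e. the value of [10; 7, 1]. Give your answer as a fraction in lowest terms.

81/8

a_0 = 10: 10/1
a_1 = 7: 71/7
a_2 = 1: 81/8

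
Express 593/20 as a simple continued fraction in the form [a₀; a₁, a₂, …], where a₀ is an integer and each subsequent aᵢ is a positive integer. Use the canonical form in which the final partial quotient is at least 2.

[29; 1, 1, 1, 6]

593 ÷ 20 → quotient 29, remainder 13
20 ÷ 13 → quotient 1, remainder 7
13 ÷ 7 → quotient 1, remainder 6
7 ÷ 6 → quotient 1, remainder 1
6 ÷ 1 → quotient 6, remainder 0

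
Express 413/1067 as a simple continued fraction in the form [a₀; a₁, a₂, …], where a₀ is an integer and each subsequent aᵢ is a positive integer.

Repeatedly divide and take the remainder:
⌊413/1067⌋ = 0, remainder 413
⌊1067/413⌋ = 2, remainder 241
⌊413/241⌋ = 1, remainder 172
⌊241/172⌋ = 1, remainder 69
⌊172/69⌋ = 2, remainder 34
⌊69/34⌋ = 2, remainder 1
⌊34/1⌋ = 34, remainder 0

[0; 2, 1, 1, 2, 2, 34]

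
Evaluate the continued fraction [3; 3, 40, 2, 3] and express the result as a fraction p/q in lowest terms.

a_0 = 3: 3/1
a_1 = 3: 10/3
a_2 = 40: 403/121
a_3 = 2: 816/245
a_4 = 3: 2851/856

2851/856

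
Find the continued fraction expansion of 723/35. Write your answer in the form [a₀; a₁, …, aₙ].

[20; 1, 1, 1, 11]

723 ÷ 35 → quotient 20, remainder 23
35 ÷ 23 → quotient 1, remainder 12
23 ÷ 12 → quotient 1, remainder 11
12 ÷ 11 → quotient 1, remainder 1
11 ÷ 1 → quotient 11, remainder 0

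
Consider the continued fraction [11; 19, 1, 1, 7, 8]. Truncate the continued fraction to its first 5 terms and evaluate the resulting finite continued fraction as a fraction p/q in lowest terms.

Start with 7.
1 + 1/(7/1) = 1 + 1/7 = 8/7
1 + 1/(8/7) = 1 + 7/8 = 15/8
19 + 1/(15/8) = 19 + 8/15 = 293/15
11 + 1/(293/15) = 11 + 15/293 = 3238/293

3238/293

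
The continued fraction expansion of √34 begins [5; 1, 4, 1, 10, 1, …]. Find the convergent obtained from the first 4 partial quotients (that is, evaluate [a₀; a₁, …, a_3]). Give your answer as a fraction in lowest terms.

a_0 = 5: 5/1
a_1 = 1: 6/1
a_2 = 4: 29/5
a_3 = 1: 35/6

35/6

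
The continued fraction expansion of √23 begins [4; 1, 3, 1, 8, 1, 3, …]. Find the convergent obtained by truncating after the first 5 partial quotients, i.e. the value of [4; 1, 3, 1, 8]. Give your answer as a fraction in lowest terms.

211/44

Start with 8.
1 + 1/(8/1) = 1 + 1/8 = 9/8
3 + 1/(9/8) = 3 + 8/9 = 35/9
1 + 1/(35/9) = 1 + 9/35 = 44/35
4 + 1/(44/35) = 4 + 35/44 = 211/44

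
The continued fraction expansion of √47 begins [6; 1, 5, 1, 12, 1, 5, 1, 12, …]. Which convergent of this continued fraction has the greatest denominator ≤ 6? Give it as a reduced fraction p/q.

a_0 = 6: 6/1  (≤ bound)
a_1 = 1: 7/1  (≤ bound)
a_2 = 5: 41/6  (≤ bound)
a_3 = 1: 48/7  (> 6, stop)

41/6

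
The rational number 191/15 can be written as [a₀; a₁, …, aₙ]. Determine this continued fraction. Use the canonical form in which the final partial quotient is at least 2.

Apply division with remainder until the remainder is 0:
191 = 12·15 + 11, so a_0 = 12
15 = 1·11 + 4, so a_1 = 1
11 = 2·4 + 3, so a_2 = 2
4 = 1·3 + 1, so a_3 = 1
3 = 3·1 + 0, so a_4 = 3

[12; 1, 2, 1, 3]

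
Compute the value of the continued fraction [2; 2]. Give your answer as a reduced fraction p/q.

5/2

Work from the innermost term outward:
Start with 2.
2 + 1/(2/1) = 2 + 1/2 = 5/2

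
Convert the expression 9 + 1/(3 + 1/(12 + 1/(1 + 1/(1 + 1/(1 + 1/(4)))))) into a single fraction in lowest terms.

Compute successive convergents:
a_0 = 9: 9/1
a_1 = 3: 28/3
a_2 = 12: 345/37
a_3 = 1: 373/40
a_4 = 1: 718/77
a_5 = 1: 1091/117
a_6 = 4: 5082/545

5082/545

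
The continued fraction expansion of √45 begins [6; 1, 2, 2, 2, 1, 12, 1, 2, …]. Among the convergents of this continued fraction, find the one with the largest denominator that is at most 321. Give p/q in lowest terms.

List convergents until the denominator exceeds the bound:
a_0 = 6: 6/1  (≤ bound)
a_1 = 1: 7/1  (≤ bound)
a_2 = 2: 20/3  (≤ bound)
a_3 = 2: 47/7  (≤ bound)
a_4 = 2: 114/17  (≤ bound)
a_5 = 1: 161/24  (≤ bound)
a_6 = 12: 2046/305  (≤ bound)
a_7 = 1: 2207/329  (> 321, stop)

2046/305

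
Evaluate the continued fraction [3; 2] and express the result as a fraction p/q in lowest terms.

7/2

Start with 2.
3 + 1/(2/1) = 3 + 1/2 = 7/2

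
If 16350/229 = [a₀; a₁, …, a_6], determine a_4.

14

16350 = 71·229 + 91, so a_0 = 71
229 = 2·91 + 47, so a_1 = 2
91 = 1·47 + 44, so a_2 = 1
47 = 1·44 + 3, so a_3 = 1
44 = 14·3 + 2, so a_4 = 14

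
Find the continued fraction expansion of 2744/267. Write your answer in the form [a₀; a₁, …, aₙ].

2744 = 10·267 + 74, so a_0 = 10
267 = 3·74 + 45, so a_1 = 3
74 = 1·45 + 29, so a_2 = 1
45 = 1·29 + 16, so a_3 = 1
29 = 1·16 + 13, so a_4 = 1
16 = 1·13 + 3, so a_5 = 1
13 = 4·3 + 1, so a_6 = 4
3 = 3·1 + 0, so a_7 = 3

[10; 3, 1, 1, 1, 1, 4, 3]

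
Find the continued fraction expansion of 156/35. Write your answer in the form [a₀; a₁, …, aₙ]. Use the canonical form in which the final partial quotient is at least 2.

⌊156/35⌋ = 4, remainder 16
⌊35/16⌋ = 2, remainder 3
⌊16/3⌋ = 5, remainder 1
⌊3/1⌋ = 3, remainder 0

[4; 2, 5, 3]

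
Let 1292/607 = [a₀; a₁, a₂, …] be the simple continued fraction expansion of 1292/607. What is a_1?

1292 = 2·607 + 78, so a_0 = 2
607 = 7·78 + 61, so a_1 = 7

7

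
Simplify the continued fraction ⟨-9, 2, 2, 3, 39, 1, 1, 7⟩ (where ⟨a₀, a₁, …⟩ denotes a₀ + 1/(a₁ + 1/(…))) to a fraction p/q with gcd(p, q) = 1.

-87223/10156

Use the convergent recurrence hₖ = aₖ·hₖ₋₁ + hₖ₋₂ (and likewise for the denominators kₖ):
a_0 = -9: -9/1
a_1 = 2: -17/2
a_2 = 2: -43/5
a_3 = 3: -146/17
a_4 = 39: -5737/668
a_5 = 1: -5883/685
a_6 = 1: -11620/1353
a_7 = 7: -87223/10156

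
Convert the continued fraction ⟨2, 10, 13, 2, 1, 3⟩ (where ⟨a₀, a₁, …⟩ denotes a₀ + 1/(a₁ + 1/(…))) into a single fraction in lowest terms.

3109/1481

Use the convergent recurrence hₖ = aₖ·hₖ₋₁ + hₖ₋₂ (and likewise for the denominators kₖ):
a_0 = 2: 2/1
a_1 = 10: 21/10
a_2 = 13: 275/131
a_3 = 2: 571/272
a_4 = 1: 846/403
a_5 = 3: 3109/1481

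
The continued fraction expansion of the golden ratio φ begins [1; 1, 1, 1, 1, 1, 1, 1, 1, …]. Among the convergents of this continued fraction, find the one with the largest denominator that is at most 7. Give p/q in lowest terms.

a_0 = 1: 1/1  (≤ bound)
a_1 = 1: 2/1  (≤ bound)
a_2 = 1: 3/2  (≤ bound)
a_3 = 1: 5/3  (≤ bound)
a_4 = 1: 8/5  (≤ bound)
a_5 = 1: 13/8  (> 7, stop)

8/5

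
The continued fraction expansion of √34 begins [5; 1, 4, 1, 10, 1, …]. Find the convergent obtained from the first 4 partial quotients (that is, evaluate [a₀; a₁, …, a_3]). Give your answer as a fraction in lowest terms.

Starting at the tail and folding back:
Start with 1.
4 + 1/(1/1) = 4 + 1/1 = 5/1
1 + 1/(5/1) = 1 + 1/5 = 6/5
5 + 1/(6/5) = 5 + 5/6 = 35/6

35/6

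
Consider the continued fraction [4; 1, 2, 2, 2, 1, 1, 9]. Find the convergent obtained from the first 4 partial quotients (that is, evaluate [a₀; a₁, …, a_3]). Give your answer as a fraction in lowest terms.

33/7

Start with 2.
2 + 1/(2/1) = 2 + 1/2 = 5/2
1 + 1/(5/2) = 1 + 2/5 = 7/5
4 + 1/(7/5) = 4 + 5/7 = 33/7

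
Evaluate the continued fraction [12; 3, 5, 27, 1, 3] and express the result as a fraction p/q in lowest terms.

22015/1788

Starting at the tail and folding back:
Start with 3.
1 + 1/(3/1) = 1 + 1/3 = 4/3
27 + 1/(4/3) = 27 + 3/4 = 111/4
5 + 1/(111/4) = 5 + 4/111 = 559/111
3 + 1/(559/111) = 3 + 111/559 = 1788/559
12 + 1/(1788/559) = 12 + 559/1788 = 22015/1788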